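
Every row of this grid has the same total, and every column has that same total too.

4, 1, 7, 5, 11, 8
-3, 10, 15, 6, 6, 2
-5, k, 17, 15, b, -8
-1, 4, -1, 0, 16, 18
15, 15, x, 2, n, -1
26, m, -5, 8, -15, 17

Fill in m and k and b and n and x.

m = 5, k = 1, b = 16, n = 2, x = 3

Rows 1 and 2 both sum to 36, so that's the common total.
The known cells in row 6 total 31, leaving 36 − 31 = 5 for the blank.
The known cells in column 2 total 35, leaving 36 − 35 = 1 for the blank.
The known cells in row 3 total 20, leaving 36 − 20 = 16 for the blank.
The known cells in column 5 total 34, leaving 36 − 34 = 2 for the blank.
The known cells in row 5 total 33, leaving 36 − 33 = 3 for the blank.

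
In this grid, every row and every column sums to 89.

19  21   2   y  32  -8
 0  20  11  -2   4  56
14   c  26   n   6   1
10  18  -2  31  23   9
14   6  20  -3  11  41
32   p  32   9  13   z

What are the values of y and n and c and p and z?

Column 6: -8 + 56 + 1 + 9 + 41 = 99, so its missing entry is 89 − 99 = -10.
Row 1: 19 + 21 + 2 + 32 − 8 = 66, so its missing entry is 89 − 66 = 23.
Row 6: 32 + 32 + 9 + 13 − 10 = 76, so its missing entry is 89 − 76 = 13.
Column 2: 21 + 20 + 18 + 6 + 13 = 78, so its missing entry is 89 − 78 = 11.
Row 3: 14 + 11 + 26 + 6 + 1 = 58, so its missing entry is 89 − 58 = 31.

y = 23, n = 31, c = 11, p = 13, z = -10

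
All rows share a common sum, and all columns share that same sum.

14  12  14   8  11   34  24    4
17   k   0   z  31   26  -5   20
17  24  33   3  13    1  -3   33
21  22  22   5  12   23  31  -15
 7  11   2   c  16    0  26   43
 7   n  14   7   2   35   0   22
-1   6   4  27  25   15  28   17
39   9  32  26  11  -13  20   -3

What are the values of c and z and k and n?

c = 16, z = 29, k = 3, n = 34

Rows 1 and 3 both sum to 121, so that's the common total.
Row 6: 7 + 14 + 7 + 2 + 35 + 0 + 22 = 87, so its missing entry is 121 − 87 = 34.
Column 2: 12 + 24 + 22 + 11 + 34 + 6 + 9 = 118, so its missing entry is 121 − 118 = 3.
Row 2: 17 + 3 + 0 + 31 + 26 − 5 + 20 = 92, so its missing entry is 121 − 92 = 29.
Row 5: 7 + 11 + 2 + 16 + 0 + 26 + 43 = 105, so its missing entry is 121 − 105 = 16.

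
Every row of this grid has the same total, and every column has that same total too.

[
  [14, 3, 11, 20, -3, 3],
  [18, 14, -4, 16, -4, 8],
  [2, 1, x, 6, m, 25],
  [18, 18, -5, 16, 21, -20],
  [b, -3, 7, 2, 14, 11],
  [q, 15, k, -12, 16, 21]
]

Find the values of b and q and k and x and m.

Rows 1 and 2 both sum to 48, so that's the common total.
The known cells in column 5 total 44, leaving 48 − 44 = 4 for the blank.
The known cells in row 5 total 31, leaving 48 − 31 = 17 for the blank.
The known cells in column 1 total 69, leaving 48 − 69 = -21 for the blank.
The known cells in row 3 total 38, leaving 48 − 38 = 10 for the blank.
The known cells in row 6 total 19, leaving 48 − 19 = 29 for the blank.

b = 17, q = -21, k = 29, x = 10, m = 4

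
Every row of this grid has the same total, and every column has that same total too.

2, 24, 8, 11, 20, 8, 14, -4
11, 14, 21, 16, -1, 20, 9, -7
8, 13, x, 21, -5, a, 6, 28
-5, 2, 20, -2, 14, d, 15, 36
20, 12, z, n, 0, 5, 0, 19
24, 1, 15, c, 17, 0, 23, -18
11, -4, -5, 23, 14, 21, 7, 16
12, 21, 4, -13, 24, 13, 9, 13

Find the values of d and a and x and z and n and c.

d = 3, a = 13, x = -1, z = 21, n = 6, c = 21

Rows 1 and 2 both sum to 83, so that's the common total.
Row 6: 24 + 1 + 15 + 17 + 0 + 23 − 18 = 62, so its missing entry is 83 − 62 = 21.
Column 4: 11 + 16 + 21 − 2 + 21 + 23 − 13 = 77, so its missing entry is 83 − 77 = 6.
Row 5: 20 + 12 + 6 + 0 + 5 + 0 + 19 = 62, so its missing entry is 83 − 62 = 21.
Column 3: 8 + 21 + 20 + 21 + 15 − 5 + 4 = 84, so its missing entry is 83 − 84 = -1.
Row 3: 8 + 13 − 1 + 21 − 5 + 6 + 28 = 70, so its missing entry is 83 − 70 = 13.
Row 4: -5 + 2 + 20 − 2 + 14 + 15 + 36 = 80, so its missing entry is 83 − 80 = 3.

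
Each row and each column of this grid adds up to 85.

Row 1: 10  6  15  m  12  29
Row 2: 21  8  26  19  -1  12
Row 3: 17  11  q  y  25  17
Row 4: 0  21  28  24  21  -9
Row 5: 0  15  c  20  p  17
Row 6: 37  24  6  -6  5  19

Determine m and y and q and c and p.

m = 13, y = 15, q = 0, c = 10, p = 23

Column 5: 12 − 1 + 25 + 21 + 5 = 62, so its missing entry is 85 − 62 = 23.
Row 1: 10 + 6 + 15 + 12 + 29 = 72, so its missing entry is 85 − 72 = 13.
Row 5: 0 + 15 + 20 + 23 + 17 = 75, so its missing entry is 85 − 75 = 10.
Column 4: 13 + 19 + 24 + 20 − 6 = 70, so its missing entry is 85 − 70 = 15.
Row 3: 17 + 11 + 15 + 25 + 17 = 85, so its missing entry is 85 − 85 = 0.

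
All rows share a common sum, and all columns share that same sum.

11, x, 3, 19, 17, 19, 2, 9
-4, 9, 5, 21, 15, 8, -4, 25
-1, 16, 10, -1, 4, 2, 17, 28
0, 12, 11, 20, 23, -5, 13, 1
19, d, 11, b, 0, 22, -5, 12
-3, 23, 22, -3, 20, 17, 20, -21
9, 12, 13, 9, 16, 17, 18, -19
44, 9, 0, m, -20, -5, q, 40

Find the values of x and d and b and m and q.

Rows 2 and 3 both sum to 75, so that's the common total.
Row 1 has 11 + 3 + 19 + 17 + 19 + 2 + 9 = 80; the blank must be 75 − 80 = -5.
Column 7 has 2 − 4 + 17 + 13 − 5 + 20 + 18 = 61; the blank must be 75 − 61 = 14.
Row 8 has 44 + 9 + 0 − 20 − 5 + 14 + 40 = 82; the blank must be 75 − 82 = -7.
Column 4 has 19 + 21 − 1 + 20 − 3 + 9 − 7 = 58; the blank must be 75 − 58 = 17.
Row 5 has 19 + 11 + 17 + 0 + 22 − 5 + 12 = 76; the blank must be 75 − 76 = -1.

x = -5, d = -1, b = 17, m = -7, q = 14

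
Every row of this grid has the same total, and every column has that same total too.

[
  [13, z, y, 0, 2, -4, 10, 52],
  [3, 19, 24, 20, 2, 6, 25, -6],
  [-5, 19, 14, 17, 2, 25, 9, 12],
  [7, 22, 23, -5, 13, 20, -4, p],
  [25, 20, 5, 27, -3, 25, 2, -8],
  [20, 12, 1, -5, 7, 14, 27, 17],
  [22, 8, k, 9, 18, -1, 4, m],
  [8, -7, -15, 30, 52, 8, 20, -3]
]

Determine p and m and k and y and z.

p = 17, m = 12, k = 21, y = 20, z = 0

Rows 2 and 3 both sum to 93, so that's the common total.
Column 2 has 19 + 19 + 22 + 20 + 12 + 8 − 7 = 93; the blank must be 93 − 93 = 0.
Row 4 has 7 + 22 + 23 − 5 + 13 + 20 − 4 = 76; the blank must be 93 − 76 = 17.
Column 8 has 52 − 6 + 12 + 17 − 8 + 17 − 3 = 81; the blank must be 93 − 81 = 12.
Row 7 has 22 + 8 + 9 + 18 − 1 + 4 + 12 = 72; the blank must be 93 − 72 = 21.
Row 1 has 13 + 0 + 0 + 2 − 4 + 10 + 52 = 73; the blank must be 93 − 73 = 20.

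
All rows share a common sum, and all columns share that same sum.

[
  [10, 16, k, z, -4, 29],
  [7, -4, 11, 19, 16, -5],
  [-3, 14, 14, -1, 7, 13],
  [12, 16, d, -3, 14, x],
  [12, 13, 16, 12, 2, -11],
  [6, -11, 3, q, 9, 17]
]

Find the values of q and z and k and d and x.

Rows 2 and 3 both sum to 44, so that's the common total.
The known cells in row 6 total 24, leaving 44 − 24 = 20 for the blank.
The known cells in column 4 total 47, leaving 44 − 47 = -3 for the blank.
The known cells in row 1 total 48, leaving 44 − 48 = -4 for the blank.
The known cells in column 3 total 40, leaving 44 − 40 = 4 for the blank.
The known cells in row 4 total 43, leaving 44 − 43 = 1 for the blank.

q = 20, z = -3, k = -4, d = 4, x = 1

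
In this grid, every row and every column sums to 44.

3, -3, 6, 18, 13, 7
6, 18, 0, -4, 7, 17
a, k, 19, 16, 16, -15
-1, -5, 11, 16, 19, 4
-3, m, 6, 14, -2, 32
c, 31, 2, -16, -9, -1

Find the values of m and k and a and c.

Row 6: 31 + 2 − 16 − 9 − 1 = 7, so its missing entry is 44 − 7 = 37.
Column 1: 3 + 6 − 1 − 3 + 37 = 42, so its missing entry is 44 − 42 = 2.
Row 5: -3 + 6 + 14 − 2 + 32 = 47, so its missing entry is 44 − 47 = -3.
Row 3: 2 + 19 + 16 + 16 − 15 = 38, so its missing entry is 44 − 38 = 6.

m = -3, k = 6, a = 2, c = 37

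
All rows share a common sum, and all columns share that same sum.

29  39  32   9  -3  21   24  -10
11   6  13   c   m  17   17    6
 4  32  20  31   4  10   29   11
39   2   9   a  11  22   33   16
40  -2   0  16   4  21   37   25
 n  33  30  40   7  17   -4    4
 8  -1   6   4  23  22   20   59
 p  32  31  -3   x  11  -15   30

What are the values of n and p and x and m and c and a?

Rows 1 and 3 both sum to 141, so that's the common total.
Row 4: 39 + 2 + 9 + 11 + 22 + 33 + 16 = 132, so its missing entry is 141 − 132 = 9.
Row 6: 33 + 30 + 40 + 7 + 17 − 4 + 4 = 127, so its missing entry is 141 − 127 = 14.
Column 1: 29 + 11 + 4 + 39 + 40 + 14 + 8 = 145, so its missing entry is 141 − 145 = -4.
Row 8: -4 + 32 + 31 − 3 + 11 − 15 + 30 = 82, so its missing entry is 141 − 82 = 59.
Column 5: -3 + 4 + 11 + 4 + 7 + 23 + 59 = 105, so its missing entry is 141 − 105 = 36.
Row 2: 11 + 6 + 13 + 36 + 17 + 17 + 6 = 106, so its missing entry is 141 − 106 = 35.

n = 14, p = -4, x = 59, m = 36, c = 35, a = 9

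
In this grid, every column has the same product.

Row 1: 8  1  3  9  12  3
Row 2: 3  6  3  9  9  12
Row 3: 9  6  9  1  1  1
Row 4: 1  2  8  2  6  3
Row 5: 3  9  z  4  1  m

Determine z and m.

z = 1, m = 6

Columns 1 and 2 each multiply to 648, so every column has product 648.
Column 3: 3×3×9×8 = 648, so the missing entry is 648 ÷ 648 = 1.
Column 6: 3×12×1×3 = 108, so the missing entry is 648 ÷ 108 = 6.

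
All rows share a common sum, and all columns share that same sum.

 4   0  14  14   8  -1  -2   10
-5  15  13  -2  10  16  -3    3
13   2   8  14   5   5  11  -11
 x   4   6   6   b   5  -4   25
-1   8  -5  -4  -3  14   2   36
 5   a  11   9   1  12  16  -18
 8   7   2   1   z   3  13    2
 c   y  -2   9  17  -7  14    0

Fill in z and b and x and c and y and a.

z = 11, b = -2, x = 7, c = 16, y = 0, a = 11

Rows 1 and 2 both sum to 47, so that's the common total.
Row 7: 8 + 7 + 2 + 1 + 3 + 13 + 2 = 36, so its missing entry is 47 − 36 = 11.
Column 5: 8 + 10 + 5 − 3 + 1 + 11 + 17 = 49, so its missing entry is 47 − 49 = -2.
Row 6: 5 + 11 + 9 + 1 + 12 + 16 − 18 = 36, so its missing entry is 47 − 36 = 11.
Column 2: 0 + 15 + 2 + 4 + 8 + 11 + 7 = 47, so its missing entry is 47 − 47 = 0.
Row 8: 0 − 2 + 9 + 17 − 7 + 14 + 0 = 31, so its missing entry is 47 − 31 = 16.
Row 4: 4 + 6 + 6 − 2 + 5 − 4 + 25 = 40, so its missing entry is 47 − 40 = 7.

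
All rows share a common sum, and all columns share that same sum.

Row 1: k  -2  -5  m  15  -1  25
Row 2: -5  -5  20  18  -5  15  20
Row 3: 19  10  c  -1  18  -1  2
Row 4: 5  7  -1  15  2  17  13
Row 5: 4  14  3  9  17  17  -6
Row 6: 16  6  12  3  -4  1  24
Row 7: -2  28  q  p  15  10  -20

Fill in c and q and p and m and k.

c = 11, q = 18, p = 9, m = 5, k = 21

Rows 2 and 4 both sum to 58, so that's the common total.
The known cells in column 1 total 37, leaving 58 − 37 = 21 for the blank.
The known cells in row 1 total 53, leaving 58 − 53 = 5 for the blank.
The known cells in row 3 total 47, leaving 58 − 47 = 11 for the blank.
The known cells in column 3 total 40, leaving 58 − 40 = 18 for the blank.
The known cells in row 7 total 49, leaving 58 − 49 = 9 for the blank.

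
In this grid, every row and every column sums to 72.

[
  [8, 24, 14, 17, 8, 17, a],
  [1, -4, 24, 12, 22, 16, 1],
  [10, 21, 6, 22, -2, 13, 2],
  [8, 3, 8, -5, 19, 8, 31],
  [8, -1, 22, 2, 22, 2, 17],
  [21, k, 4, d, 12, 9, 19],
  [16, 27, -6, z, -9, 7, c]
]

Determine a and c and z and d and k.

The known cells in column 2 total 70, leaving 72 − 70 = 2 for the blank.
The known cells in row 6 total 67, leaving 72 − 67 = 5 for the blank.
The known cells in row 1 total 88, leaving 72 − 88 = -16 for the blank.
The known cells in column 7 total 54, leaving 72 − 54 = 18 for the blank.
The known cells in row 7 total 53, leaving 72 − 53 = 19 for the blank.

a = -16, c = 18, z = 19, d = 5, k = 2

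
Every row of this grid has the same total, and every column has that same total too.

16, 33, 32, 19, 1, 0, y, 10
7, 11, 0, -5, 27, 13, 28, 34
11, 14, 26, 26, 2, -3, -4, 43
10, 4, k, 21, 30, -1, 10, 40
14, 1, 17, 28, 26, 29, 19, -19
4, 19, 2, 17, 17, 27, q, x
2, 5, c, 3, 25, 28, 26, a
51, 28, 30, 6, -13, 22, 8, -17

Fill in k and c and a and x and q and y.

k = 1, c = 7, a = 19, x = 5, q = 24, y = 4

Rows 2 and 3 both sum to 115, so that's the common total.
Row 1: 16 + 33 + 32 + 19 + 1 + 0 + 10 = 111, so its missing entry is 115 − 111 = 4.
Column 7: 4 + 28 − 4 + 10 + 19 + 26 + 8 = 91, so its missing entry is 115 − 91 = 24.
Row 6: 4 + 19 + 2 + 17 + 17 + 27 + 24 = 110, so its missing entry is 115 − 110 = 5.
Column 8: 10 + 34 + 43 + 40 − 19 + 5 − 17 = 96, so its missing entry is 115 − 96 = 19.
Row 7: 2 + 5 + 3 + 25 + 28 + 26 + 19 = 108, so its missing entry is 115 − 108 = 7.
Row 4: 10 + 4 + 21 + 30 − 1 + 10 + 40 = 114, so its missing entry is 115 − 114 = 1.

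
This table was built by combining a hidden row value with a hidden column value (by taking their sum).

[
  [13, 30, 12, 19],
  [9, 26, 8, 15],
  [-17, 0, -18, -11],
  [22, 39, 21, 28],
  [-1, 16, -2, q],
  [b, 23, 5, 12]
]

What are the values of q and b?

q = 5, b = 6

The difference between any two rows is the same in every column — this is an addition table with the headers hidden.
Row 5 minus row 1 is -2 − 12 = -14, so its entry in column 4 is 19 + (-14) = 5.
Row 6 minus row 1 is 5 − 12 = -7, so its entry in column 1 is 13 + (-7) = 6.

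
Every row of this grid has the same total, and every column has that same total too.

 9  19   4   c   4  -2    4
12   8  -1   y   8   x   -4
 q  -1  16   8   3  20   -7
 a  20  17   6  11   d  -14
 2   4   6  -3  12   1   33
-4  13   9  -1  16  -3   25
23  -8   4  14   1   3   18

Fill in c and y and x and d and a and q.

c = 17, y = 14, x = 18, d = 18, a = -3, q = 16

Rows 5 and 6 both sum to 55, so that's the common total.
The known cells in row 1 total 38, leaving 55 − 38 = 17 for the blank.
The known cells in row 3 total 39, leaving 55 − 39 = 16 for the blank.
The known cells in column 1 total 58, leaving 55 − 58 = -3 for the blank.
The known cells in column 4 total 41, leaving 55 − 41 = 14 for the blank.
The known cells in row 2 total 37, leaving 55 − 37 = 18 for the blank.
The known cells in row 4 total 37, leaving 55 − 37 = 18 for the blank.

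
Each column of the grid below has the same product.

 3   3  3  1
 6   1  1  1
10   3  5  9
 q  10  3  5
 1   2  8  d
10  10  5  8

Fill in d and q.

d = 5, q = 1

Columns 2 and 3 each multiply to 1800, so every column has product 1800.
Column 4: 1×1×9×5×8 = 360, so the missing entry is 1800 ÷ 360 = 5.
Column 1: 3×6×10×1×10 = 1800, so the missing entry is 1800 ÷ 1800 = 1.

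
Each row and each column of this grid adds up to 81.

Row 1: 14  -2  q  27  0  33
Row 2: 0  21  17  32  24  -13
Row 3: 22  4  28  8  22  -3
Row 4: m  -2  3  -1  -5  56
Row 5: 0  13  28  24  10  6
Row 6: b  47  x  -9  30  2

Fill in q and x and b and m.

q = 9, x = -4, b = 15, m = 30

Row 1: 14 − 2 + 27 + 0 + 33 = 72, so its missing entry is 81 − 72 = 9.
Row 4: -2 + 3 − 1 − 5 + 56 = 51, so its missing entry is 81 − 51 = 30.
Column 1: 14 + 0 + 22 + 30 + 0 = 66, so its missing entry is 81 − 66 = 15.
Row 6: 15 + 47 − 9 + 30 + 2 = 85, so its missing entry is 81 − 85 = -4.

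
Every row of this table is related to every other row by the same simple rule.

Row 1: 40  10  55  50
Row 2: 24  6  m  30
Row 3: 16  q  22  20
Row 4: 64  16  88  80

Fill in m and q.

Each row is a constant multiple of every other row — this is a multiplication table with the headers hidden.
Row 2 is 24/40 = 3/5 times row 1, so its entry in column 3 is 55 × 3/5 = 33.
Row 3 is 16/40 = 2/5 times row 1, so its entry in column 2 is 10 × 2/5 = 4.

m = 33, q = 4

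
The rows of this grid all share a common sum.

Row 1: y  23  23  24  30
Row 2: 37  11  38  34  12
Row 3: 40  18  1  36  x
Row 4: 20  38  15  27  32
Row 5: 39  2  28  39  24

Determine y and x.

y = 32, x = 37

The complete rows each total 132.
Row 1 is missing 132 − 100 = 32 (since 23 + 23 + 24 + 30 = 100).
Row 3 is missing 132 − 95 = 37 (since 40 + 18 + 1 + 36 = 95).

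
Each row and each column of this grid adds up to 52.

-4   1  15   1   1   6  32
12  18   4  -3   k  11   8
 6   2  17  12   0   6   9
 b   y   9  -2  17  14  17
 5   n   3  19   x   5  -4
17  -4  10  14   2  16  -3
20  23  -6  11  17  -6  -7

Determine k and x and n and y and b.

The known cells in row 2 total 50, leaving 52 − 50 = 2 for the blank.
The known cells in column 5 total 39, leaving 52 − 39 = 13 for the blank.
The known cells in column 1 total 56, leaving 52 − 56 = -4 for the blank.
The known cells in row 4 total 51, leaving 52 − 51 = 1 for the blank.
The known cells in row 5 total 41, leaving 52 − 41 = 11 for the blank.

k = 2, x = 13, n = 11, y = 1, b = -4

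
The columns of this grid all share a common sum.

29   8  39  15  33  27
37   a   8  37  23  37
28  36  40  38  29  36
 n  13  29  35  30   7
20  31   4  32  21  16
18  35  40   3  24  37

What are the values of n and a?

The complete columns each total 160.
Column 1 is missing 160 − 132 = 28 (since 29 + 37 + 28 + 20 + 18 = 132).
Column 2 is missing 160 − 123 = 37 (since 8 + 36 + 13 + 31 + 35 = 123).

n = 28, a = 37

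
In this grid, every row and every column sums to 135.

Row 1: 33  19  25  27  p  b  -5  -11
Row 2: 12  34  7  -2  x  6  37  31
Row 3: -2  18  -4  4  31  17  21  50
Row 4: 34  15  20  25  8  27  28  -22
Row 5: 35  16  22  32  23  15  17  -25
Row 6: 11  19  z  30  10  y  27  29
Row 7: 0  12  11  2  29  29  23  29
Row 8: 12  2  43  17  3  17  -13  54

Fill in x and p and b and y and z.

x = 10, p = 21, b = 26, y = -2, z = 11

Row 2: 12 + 34 + 7 − 2 + 6 + 37 + 31 = 125, so its missing entry is 135 − 125 = 10.
Column 5: 10 + 31 + 8 + 23 + 10 + 29 + 3 = 114, so its missing entry is 135 − 114 = 21.
Row 1: 33 + 19 + 25 + 27 + 21 − 5 − 11 = 109, so its missing entry is 135 − 109 = 26.
Column 6: 26 + 6 + 17 + 27 + 15 + 29 + 17 = 137, so its missing entry is 135 − 137 = -2.
Row 6: 11 + 19 + 30 + 10 − 2 + 27 + 29 = 124, so its missing entry is 135 − 124 = 11.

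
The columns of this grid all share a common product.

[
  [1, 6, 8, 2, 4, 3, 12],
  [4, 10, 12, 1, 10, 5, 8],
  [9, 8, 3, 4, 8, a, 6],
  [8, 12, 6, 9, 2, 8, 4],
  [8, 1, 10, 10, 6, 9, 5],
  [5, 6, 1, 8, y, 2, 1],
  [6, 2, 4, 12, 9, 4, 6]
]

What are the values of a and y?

Columns 3 and 4 each multiply to 69120, so every column has product 69120.
Column 6: 3×5×8×9×2×4 = 8640, so the missing entry is 69120 ÷ 8640 = 8.
Column 5: 4×10×8×2×6×9 = 34560, so the missing entry is 69120 ÷ 34560 = 2.

a = 8, y = 2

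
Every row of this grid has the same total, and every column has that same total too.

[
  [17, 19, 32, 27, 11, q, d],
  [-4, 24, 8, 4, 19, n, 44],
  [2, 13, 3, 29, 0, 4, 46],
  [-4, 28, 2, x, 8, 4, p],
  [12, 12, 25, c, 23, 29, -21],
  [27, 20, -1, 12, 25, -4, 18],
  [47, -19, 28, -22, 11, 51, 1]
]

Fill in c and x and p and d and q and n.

Rows 3 and 6 both sum to 97, so that's the common total.
Row 5 has 12 + 12 + 25 + 23 + 29 − 21 = 80; the blank must be 97 − 80 = 17.
Row 2 has -4 + 24 + 8 + 4 + 19 + 44 = 95; the blank must be 97 − 95 = 2.
Column 4 has 27 + 4 + 29 + 17 + 12 − 22 = 67; the blank must be 97 − 67 = 30.
Column 6 has 2 + 4 + 4 + 29 − 4 + 51 = 86; the blank must be 97 − 86 = 11.
Row 1 has 17 + 19 + 32 + 27 + 11 + 11 = 117; the blank must be 97 − 117 = -20.
Row 4 has -4 + 28 + 2 + 30 + 8 + 4 = 68; the blank must be 97 − 68 = 29.

c = 17, x = 30, p = 29, d = -20, q = 11, n = 2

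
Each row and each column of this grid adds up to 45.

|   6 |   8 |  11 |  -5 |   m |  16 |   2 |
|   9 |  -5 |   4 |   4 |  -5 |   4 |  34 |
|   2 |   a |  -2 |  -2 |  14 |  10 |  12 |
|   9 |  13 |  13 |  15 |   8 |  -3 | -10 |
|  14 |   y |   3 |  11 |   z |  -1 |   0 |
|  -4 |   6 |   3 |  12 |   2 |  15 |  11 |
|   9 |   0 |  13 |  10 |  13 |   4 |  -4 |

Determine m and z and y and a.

m = 7, z = 6, y = 12, a = 11

The known cells in row 1 total 38, leaving 45 − 38 = 7 for the blank.
The known cells in column 5 total 39, leaving 45 − 39 = 6 for the blank.
The known cells in row 3 total 34, leaving 45 − 34 = 11 for the blank.
The known cells in row 5 total 33, leaving 45 − 33 = 12 for the blank.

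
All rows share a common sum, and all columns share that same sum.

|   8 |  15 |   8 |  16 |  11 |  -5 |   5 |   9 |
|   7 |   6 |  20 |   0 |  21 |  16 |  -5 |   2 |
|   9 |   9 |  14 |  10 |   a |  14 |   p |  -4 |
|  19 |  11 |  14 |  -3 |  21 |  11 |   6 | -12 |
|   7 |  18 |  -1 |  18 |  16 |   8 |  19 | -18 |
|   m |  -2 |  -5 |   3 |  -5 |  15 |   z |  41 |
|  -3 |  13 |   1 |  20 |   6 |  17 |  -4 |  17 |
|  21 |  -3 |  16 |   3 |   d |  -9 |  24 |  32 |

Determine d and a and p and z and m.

Rows 1 and 2 both sum to 67, so that's the common total.
The known cells in row 8 total 84, leaving 67 − 84 = -17 for the blank.
The known cells in column 5 total 53, leaving 67 − 53 = 14 for the blank.
The known cells in row 3 total 66, leaving 67 − 66 = 1 for the blank.
The known cells in column 7 total 46, leaving 67 − 46 = 21 for the blank.
The known cells in row 6 total 68, leaving 67 − 68 = -1 for the blank.

d = -17, a = 14, p = 1, z = 21, m = -1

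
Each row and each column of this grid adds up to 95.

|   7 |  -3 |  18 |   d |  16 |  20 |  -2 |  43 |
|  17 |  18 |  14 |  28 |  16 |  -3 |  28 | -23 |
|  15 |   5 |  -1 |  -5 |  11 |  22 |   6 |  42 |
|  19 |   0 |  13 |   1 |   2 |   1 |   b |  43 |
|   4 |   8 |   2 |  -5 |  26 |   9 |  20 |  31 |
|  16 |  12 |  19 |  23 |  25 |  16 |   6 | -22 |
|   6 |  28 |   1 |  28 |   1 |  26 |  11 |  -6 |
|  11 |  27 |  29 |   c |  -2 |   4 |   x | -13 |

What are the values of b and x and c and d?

b = 16, x = 10, c = 29, d = -4

The known cells in row 1 total 99, leaving 95 − 99 = -4 for the blank.
The known cells in column 4 total 66, leaving 95 − 66 = 29 for the blank.
The known cells in row 8 total 85, leaving 95 − 85 = 10 for the blank.
The known cells in row 4 total 79, leaving 95 − 79 = 16 for the blank.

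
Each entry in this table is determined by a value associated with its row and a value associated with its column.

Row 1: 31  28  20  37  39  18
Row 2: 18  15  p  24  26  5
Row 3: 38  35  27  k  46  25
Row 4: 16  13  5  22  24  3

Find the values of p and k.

p = 7, k = 44

The difference between any two rows is the same in every column — this is an addition table with the headers hidden.
Row 2 minus row 1 is 18 − 31 = -13, so its entry in column 3 is 20 + (-13) = 7.
Row 3 minus row 1 is 38 − 31 = 7, so its entry in column 4 is 37 + 7 = 44.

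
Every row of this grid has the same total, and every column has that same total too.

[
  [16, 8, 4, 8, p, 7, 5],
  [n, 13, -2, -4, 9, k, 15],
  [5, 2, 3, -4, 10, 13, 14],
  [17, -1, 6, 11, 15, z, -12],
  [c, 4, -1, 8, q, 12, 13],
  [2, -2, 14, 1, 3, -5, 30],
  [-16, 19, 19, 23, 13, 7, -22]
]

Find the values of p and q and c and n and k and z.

Rows 3 and 6 both sum to 43, so that's the common total.
Row 1 has 16 + 8 + 4 + 8 + 7 + 5 = 48; the blank must be 43 − 48 = -5.
Column 5 has -5 + 9 + 10 + 15 + 3 + 13 = 45; the blank must be 43 − 45 = -2.
Row 5 has 4 − 1 + 8 − 2 + 12 + 13 = 34; the blank must be 43 − 34 = 9.
Column 1 has 16 + 5 + 17 + 9 + 2 − 16 = 33; the blank must be 43 − 33 = 10.
Row 2 has 10 + 13 − 2 − 4 + 9 + 15 = 41; the blank must be 43 − 41 = 2.
Row 4 has 17 − 1 + 6 + 11 + 15 − 12 = 36; the blank must be 43 − 36 = 7.

p = -5, q = -2, c = 9, n = 10, k = 2, z = 7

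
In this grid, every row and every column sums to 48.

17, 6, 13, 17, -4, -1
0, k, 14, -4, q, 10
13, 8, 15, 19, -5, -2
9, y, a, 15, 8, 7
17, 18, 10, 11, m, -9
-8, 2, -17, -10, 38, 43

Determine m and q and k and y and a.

The known cells in row 5 total 47, leaving 48 − 47 = 1 for the blank.
The known cells in column 5 total 38, leaving 48 − 38 = 10 for the blank.
The known cells in row 2 total 30, leaving 48 − 30 = 18 for the blank.
The known cells in column 2 total 52, leaving 48 − 52 = -4 for the blank.
The known cells in row 4 total 35, leaving 48 − 35 = 13 for the blank.

m = 1, q = 10, k = 18, y = -4, a = 13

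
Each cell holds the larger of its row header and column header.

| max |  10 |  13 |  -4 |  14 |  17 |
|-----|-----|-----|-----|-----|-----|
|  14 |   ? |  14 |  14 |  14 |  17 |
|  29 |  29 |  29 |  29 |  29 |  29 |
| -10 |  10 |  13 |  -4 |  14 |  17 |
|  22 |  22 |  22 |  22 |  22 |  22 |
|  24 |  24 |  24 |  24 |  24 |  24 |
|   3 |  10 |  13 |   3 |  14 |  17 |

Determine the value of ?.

max(14, 10) = 14.

14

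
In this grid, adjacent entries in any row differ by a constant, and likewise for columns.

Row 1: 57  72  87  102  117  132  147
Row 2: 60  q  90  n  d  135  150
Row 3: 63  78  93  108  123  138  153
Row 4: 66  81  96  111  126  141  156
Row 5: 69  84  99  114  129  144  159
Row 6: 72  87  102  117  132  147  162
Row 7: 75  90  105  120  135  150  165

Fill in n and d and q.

n = 105, d = 120, q = 75

Along each row the entries change by 15 per step; down each column they change by 3.
Row 2: from 60 at column 1, stepping by 15 to column 4 gives 105.
Row 2: from 60 at column 1, stepping by 15 to column 5 gives 120.
Row 2: from 60 at column 1, stepping by 15 to column 2 gives 75.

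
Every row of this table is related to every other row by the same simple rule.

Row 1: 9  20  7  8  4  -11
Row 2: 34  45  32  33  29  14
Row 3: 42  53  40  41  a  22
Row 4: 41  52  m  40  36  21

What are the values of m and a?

m = 39, a = 37

The difference between any two rows is the same in every column — this is an addition table with the headers hidden.
Row 4 minus row 1 is 40 − 8 = 32, so its entry in column 3 is 7 + 32 = 39.
Row 3 minus row 1 is 41 − 8 = 33, so its entry in column 5 is 4 + 33 = 37.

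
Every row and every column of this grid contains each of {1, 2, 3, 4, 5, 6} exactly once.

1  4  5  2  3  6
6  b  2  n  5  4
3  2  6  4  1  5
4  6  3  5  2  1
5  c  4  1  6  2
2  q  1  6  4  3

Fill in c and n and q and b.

c = 3, n = 3, q = 5, b = 1

For row 2, column 4: column 4 already has {1, 2, 4, 5, 6}; that leaves 3.
At (row 2, col 2): row 2 already has {2, 3, 4, 5, 6}, so the value is 1.
Cell (5,2): row 5 already has {1, 2, 4, 5, 6} → 3.
For row 6, column 2: row 6 already has {1, 2, 3, 4, 6}; that leaves 5.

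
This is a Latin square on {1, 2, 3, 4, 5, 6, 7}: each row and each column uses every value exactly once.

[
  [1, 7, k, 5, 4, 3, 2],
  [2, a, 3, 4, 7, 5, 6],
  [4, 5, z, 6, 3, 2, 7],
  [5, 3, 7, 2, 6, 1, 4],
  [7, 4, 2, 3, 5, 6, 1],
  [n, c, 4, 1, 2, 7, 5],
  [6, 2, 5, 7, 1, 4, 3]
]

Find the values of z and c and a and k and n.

z = 1, c = 6, a = 1, k = 6, n = 3

Cell (2,2): row 2 already has {2, 3, 4, 5, 6, 7} → 1.
At (row 6, col 2): column 2 already has {1, 2, 3, 4, 5, 7}, so the value is 6.
Cell (1,3): row 1 already has {1, 2, 3, 4, 5, 7} → 6.
Cell (6,1): row 6 already has {1, 2, 4, 5, 6, 7} → 3.
Cell (3,3): row 3 already has {2, 3, 4, 5, 6, 7} → 1.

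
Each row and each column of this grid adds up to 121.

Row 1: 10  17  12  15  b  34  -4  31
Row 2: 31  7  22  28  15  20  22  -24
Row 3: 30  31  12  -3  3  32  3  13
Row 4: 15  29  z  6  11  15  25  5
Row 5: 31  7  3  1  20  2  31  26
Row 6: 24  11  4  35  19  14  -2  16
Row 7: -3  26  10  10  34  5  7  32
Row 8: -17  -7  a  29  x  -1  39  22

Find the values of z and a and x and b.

z = 15, a = 43, x = 13, b = 6

Row 4 has 15 + 29 + 6 + 11 + 15 + 25 + 5 = 106; the blank must be 121 − 106 = 15.
Row 1 has 10 + 17 + 12 + 15 + 34 − 4 + 31 = 115; the blank must be 121 − 115 = 6.
Column 5 has 6 + 15 + 3 + 11 + 20 + 19 + 34 = 108; the blank must be 121 − 108 = 13.
Row 8 has -17 − 7 + 29 + 13 − 1 + 39 + 22 = 78; the blank must be 121 − 78 = 43.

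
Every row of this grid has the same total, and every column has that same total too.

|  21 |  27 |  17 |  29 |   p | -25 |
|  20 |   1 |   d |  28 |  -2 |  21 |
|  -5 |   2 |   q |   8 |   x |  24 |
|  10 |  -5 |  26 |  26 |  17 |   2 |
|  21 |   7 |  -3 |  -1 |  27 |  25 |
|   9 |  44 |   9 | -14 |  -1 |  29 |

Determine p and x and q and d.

p = 7, x = 28, q = 19, d = 8

Rows 4 and 5 both sum to 76, so that's the common total.
The known cells in row 2 total 68, leaving 76 − 68 = 8 for the blank.
The known cells in row 1 total 69, leaving 76 − 69 = 7 for the blank.
The known cells in column 5 total 48, leaving 76 − 48 = 28 for the blank.
The known cells in row 3 total 57, leaving 76 − 57 = 19 for the blank.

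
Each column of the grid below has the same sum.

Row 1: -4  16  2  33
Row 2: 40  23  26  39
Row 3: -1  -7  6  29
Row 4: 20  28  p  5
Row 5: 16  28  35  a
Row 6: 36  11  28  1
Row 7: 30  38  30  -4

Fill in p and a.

Column 1 sums to 137 and so does column 2; that's the common total.
In column 3 the known cells total 127, leaving 137 − 127 = 10.
In column 4 the known cells total 103, leaving 137 − 103 = 34.

p = 10, a = 34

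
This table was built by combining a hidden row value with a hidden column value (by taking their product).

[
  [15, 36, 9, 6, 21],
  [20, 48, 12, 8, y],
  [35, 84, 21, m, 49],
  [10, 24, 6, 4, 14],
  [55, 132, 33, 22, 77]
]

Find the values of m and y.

m = 14, y = 28

Each row is a constant multiple of every other row — this is a multiplication table with the headers hidden.
Row 3 is 21/9 = 7/3 times row 1, so its entry in column 4 is 6 × 7/3 = 14.
Row 2 is 12/9 = 4/3 times row 1, so its entry in column 5 is 21 × 4/3 = 28.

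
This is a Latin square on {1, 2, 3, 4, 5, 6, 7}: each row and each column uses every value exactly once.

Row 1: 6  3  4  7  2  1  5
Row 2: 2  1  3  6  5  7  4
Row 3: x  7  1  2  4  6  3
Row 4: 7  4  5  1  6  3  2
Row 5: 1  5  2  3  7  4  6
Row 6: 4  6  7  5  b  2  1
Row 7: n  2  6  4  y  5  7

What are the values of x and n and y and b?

At (row 6, col 5): row 6 already has {1, 2, 4, 5, 6, 7}, so the value is 3.
At (row 3, col 1): row 3 already has {1, 2, 3, 4, 6, 7}, so the value is 5.
Cell (7,5): column 5 already has {2, 3, 4, 5, 6, 7} → 1.
At (row 7, col 1): row 7 already has {1, 2, 4, 5, 6, 7}, so the value is 3.

x = 5, n = 3, y = 1, b = 3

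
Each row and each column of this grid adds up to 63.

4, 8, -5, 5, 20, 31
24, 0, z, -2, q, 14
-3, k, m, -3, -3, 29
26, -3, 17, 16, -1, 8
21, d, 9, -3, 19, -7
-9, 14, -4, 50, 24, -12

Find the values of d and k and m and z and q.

d = 24, k = 20, m = 23, z = 23, q = 4

Column 5 has 20 − 3 − 1 + 19 + 24 = 59; the blank must be 63 − 59 = 4.
Row 2 has 24 + 0 − 2 + 4 + 14 = 40; the blank must be 63 − 40 = 23.
Column 3 has -5 + 23 + 17 + 9 − 4 = 40; the blank must be 63 − 40 = 23.
Row 3 has -3 + 23 − 3 − 3 + 29 = 43; the blank must be 63 − 43 = 20.
Row 5 has 21 + 9 − 3 + 19 − 7 = 39; the blank must be 63 − 39 = 24.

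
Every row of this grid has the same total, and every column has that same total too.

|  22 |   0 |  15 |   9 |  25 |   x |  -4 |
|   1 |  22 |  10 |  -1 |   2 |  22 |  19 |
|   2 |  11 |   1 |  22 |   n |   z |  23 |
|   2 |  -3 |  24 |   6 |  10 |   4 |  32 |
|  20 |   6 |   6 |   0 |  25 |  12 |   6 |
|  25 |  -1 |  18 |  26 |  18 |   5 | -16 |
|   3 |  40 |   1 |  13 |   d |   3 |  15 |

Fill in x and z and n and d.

x = 8, z = 21, n = -5, d = 0

Rows 2 and 4 both sum to 75, so that's the common total.
The known cells in row 7 total 75, leaving 75 − 75 = 0 for the blank.
The known cells in column 5 total 80, leaving 75 − 80 = -5 for the blank.
The known cells in row 3 total 54, leaving 75 − 54 = 21 for the blank.
The known cells in row 1 total 67, leaving 75 − 67 = 8 for the blank.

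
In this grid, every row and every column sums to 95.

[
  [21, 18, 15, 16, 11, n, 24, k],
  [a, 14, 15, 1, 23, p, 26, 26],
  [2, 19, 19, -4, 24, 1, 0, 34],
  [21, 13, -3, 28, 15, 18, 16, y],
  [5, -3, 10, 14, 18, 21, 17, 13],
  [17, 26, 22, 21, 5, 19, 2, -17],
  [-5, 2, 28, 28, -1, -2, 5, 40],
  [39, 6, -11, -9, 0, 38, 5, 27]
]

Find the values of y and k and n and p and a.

Row 4: 21 + 13 − 3 + 28 + 15 + 18 + 16 = 108, so its missing entry is 95 − 108 = -13.
Column 8: 26 + 34 − 13 + 13 − 17 + 40 + 27 = 110, so its missing entry is 95 − 110 = -15.
Row 1: 21 + 18 + 15 + 16 + 11 + 24 − 15 = 90, so its missing entry is 95 − 90 = 5.
Column 6: 5 + 1 + 18 + 21 + 19 − 2 + 38 = 100, so its missing entry is 95 − 100 = -5.
Row 2: 14 + 15 + 1 + 23 − 5 + 26 + 26 = 100, so its missing entry is 95 − 100 = -5.

y = -13, k = -15, n = 5, p = -5, a = -5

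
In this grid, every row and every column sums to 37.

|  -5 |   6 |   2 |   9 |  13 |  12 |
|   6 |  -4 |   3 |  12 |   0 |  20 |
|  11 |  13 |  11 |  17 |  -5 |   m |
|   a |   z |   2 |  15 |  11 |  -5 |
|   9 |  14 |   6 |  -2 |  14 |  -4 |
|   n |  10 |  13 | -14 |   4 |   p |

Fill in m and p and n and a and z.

m = -10, p = 24, n = 0, a = 16, z = -2

The known cells in column 2 total 39, leaving 37 − 39 = -2 for the blank.
The known cells in row 4 total 21, leaving 37 − 21 = 16 for the blank.
The known cells in column 1 total 37, leaving 37 − 37 = 0 for the blank.
The known cells in row 6 total 13, leaving 37 − 13 = 24 for the blank.
The known cells in row 3 total 47, leaving 37 − 47 = -10 for the blank.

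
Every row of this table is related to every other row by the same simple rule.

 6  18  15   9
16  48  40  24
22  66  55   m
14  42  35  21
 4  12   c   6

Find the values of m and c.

Each row is a constant multiple of every other row — this is a multiplication table with the headers hidden.
Row 3 is 22/6 = 11/3 times row 1, so its entry in column 4 is 9 × 11/3 = 33.
Row 5 is 4/6 = 2/3 times row 1, so its entry in column 3 is 15 × 2/3 = 10.

m = 33, c = 10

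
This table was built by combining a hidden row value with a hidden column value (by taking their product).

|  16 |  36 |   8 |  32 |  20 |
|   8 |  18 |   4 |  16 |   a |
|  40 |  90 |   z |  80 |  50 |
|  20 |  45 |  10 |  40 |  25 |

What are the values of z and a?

z = 20, a = 10

Each row is a constant multiple of every other row — this is a multiplication table with the headers hidden.
Row 3 is 40/16 = 5/2 times row 1, so its entry in column 3 is 8 × 5/2 = 20.
Row 2 is 8/16 = 1/2 times row 1, so its entry in column 5 is 20 × 1/2 = 10.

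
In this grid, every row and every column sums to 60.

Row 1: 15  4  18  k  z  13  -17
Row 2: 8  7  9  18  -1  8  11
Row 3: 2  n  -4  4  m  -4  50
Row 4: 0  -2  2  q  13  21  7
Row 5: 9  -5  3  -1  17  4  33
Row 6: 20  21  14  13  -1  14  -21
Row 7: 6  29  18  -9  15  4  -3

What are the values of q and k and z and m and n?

Column 2 has 4 + 7 − 2 − 5 + 21 + 29 = 54; the blank must be 60 − 54 = 6.
Row 3 has 2 + 6 − 4 + 4 − 4 + 50 = 54; the blank must be 60 − 54 = 6.
Column 5 has -1 + 6 + 13 + 17 − 1 + 15 = 49; the blank must be 60 − 49 = 11.
Row 1 has 15 + 4 + 18 + 11 + 13 − 17 = 44; the blank must be 60 − 44 = 16.
Row 4 has 0 − 2 + 2 + 13 + 21 + 7 = 41; the blank must be 60 − 41 = 19.

q = 19, k = 16, z = 11, m = 6, n = 6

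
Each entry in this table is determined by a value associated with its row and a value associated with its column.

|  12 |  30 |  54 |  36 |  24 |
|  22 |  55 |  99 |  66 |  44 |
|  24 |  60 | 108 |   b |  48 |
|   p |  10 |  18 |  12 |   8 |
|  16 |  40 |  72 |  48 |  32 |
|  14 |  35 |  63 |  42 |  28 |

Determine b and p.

Each row is a constant multiple of every other row — this is a multiplication table with the headers hidden.
Row 3 is 60/30 = 2/1 times row 1, so its entry in column 4 is 36 × 2/1 = 72.
Row 4 is 10/30 = 1/3 times row 1, so its entry in column 1 is 12 × 1/3 = 4.

b = 72, p = 4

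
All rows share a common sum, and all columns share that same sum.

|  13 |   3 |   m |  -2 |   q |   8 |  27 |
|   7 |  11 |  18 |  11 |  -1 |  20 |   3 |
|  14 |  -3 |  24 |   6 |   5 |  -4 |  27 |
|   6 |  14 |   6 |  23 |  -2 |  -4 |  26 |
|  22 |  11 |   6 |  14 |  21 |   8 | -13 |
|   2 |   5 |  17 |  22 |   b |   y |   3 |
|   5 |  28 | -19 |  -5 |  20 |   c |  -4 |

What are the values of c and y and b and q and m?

Rows 2 and 3 both sum to 69, so that's the common total.
The known cells in row 7 total 25, leaving 69 − 25 = 44 for the blank.
The known cells in column 6 total 72, leaving 69 − 72 = -3 for the blank.
The known cells in row 6 total 46, leaving 69 − 46 = 23 for the blank.
The known cells in column 5 total 66, leaving 69 − 66 = 3 for the blank.
The known cells in row 1 total 52, leaving 69 − 52 = 17 for the blank.

c = 44, y = -3, b = 23, q = 3, m = 17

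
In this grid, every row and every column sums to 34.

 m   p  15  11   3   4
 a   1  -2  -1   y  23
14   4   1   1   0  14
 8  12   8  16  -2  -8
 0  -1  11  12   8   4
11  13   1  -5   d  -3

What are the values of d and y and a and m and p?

d = 17, y = 8, a = 5, m = -4, p = 5

Column 2: 1 + 4 + 12 − 1 + 13 = 29, so its missing entry is 34 − 29 = 5.
Row 1: 5 + 15 + 11 + 3 + 4 = 38, so its missing entry is 34 − 38 = -4.
Row 6: 11 + 13 + 1 − 5 − 3 = 17, so its missing entry is 34 − 17 = 17.
Column 5: 3 + 0 − 2 + 8 + 17 = 26, so its missing entry is 34 − 26 = 8.
Row 2: 1 − 2 − 1 + 8 + 23 = 29, so its missing entry is 34 − 29 = 5.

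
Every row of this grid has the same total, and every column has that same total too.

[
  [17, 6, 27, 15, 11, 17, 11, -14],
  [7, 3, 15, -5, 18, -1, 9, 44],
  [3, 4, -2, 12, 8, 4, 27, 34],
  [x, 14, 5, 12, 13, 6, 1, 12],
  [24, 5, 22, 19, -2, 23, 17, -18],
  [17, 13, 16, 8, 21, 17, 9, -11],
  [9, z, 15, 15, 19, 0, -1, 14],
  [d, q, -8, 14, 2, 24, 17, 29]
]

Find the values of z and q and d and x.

Rows 1 and 2 both sum to 90, so that's the common total.
Row 7 has 9 + 15 + 15 + 19 + 0 − 1 + 14 = 71; the blank must be 90 − 71 = 19.
Column 2 has 6 + 3 + 4 + 14 + 5 + 13 + 19 = 64; the blank must be 90 − 64 = 26.
Row 8 has 26 − 8 + 14 + 2 + 24 + 17 + 29 = 104; the blank must be 90 − 104 = -14.
Row 4 has 14 + 5 + 12 + 13 + 6 + 1 + 12 = 63; the blank must be 90 − 63 = 27.

z = 19, q = 26, d = -14, x = 27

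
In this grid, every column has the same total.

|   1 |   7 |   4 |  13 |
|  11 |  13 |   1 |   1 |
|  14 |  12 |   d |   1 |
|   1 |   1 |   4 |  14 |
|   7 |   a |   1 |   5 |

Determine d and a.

d = 24, a = 1

The complete columns each total 34.
Column 3 is missing 34 − 10 = 24 (since 4 + 1 + 4 + 1 = 10).
Column 2 is missing 34 − 33 = 1 (since 7 + 13 + 12 + 1 = 33).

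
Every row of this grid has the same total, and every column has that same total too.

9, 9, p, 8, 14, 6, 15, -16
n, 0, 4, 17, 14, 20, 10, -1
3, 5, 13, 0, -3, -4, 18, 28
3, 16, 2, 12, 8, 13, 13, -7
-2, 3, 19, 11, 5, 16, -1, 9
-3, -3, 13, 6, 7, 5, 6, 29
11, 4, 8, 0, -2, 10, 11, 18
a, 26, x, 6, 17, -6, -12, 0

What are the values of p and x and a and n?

Rows 3 and 4 both sum to 60, so that's the common total.
Row 2 has 0 + 4 + 17 + 14 + 20 + 10 − 1 = 64; the blank must be 60 − 64 = -4.
Row 1 has 9 + 9 + 8 + 14 + 6 + 15 − 16 = 45; the blank must be 60 − 45 = 15.
Column 1 has 9 − 4 + 3 + 3 − 2 − 3 + 11 = 17; the blank must be 60 − 17 = 43.
Row 8 has 43 + 26 + 6 + 17 − 6 − 12 + 0 = 74; the blank must be 60 − 74 = -14.

p = 15, x = -14, a = 43, n = -4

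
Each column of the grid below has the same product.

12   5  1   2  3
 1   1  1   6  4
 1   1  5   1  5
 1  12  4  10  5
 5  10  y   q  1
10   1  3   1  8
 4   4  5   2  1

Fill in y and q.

Columns 2 and 5 each multiply to 2400, so every column has product 2400.
Column 3: 1×1×5×4×3×5 = 300, so the missing entry is 2400 ÷ 300 = 8.
Column 4: 2×6×1×10×1×2 = 240, so the missing entry is 2400 ÷ 240 = 10.

y = 8, q = 10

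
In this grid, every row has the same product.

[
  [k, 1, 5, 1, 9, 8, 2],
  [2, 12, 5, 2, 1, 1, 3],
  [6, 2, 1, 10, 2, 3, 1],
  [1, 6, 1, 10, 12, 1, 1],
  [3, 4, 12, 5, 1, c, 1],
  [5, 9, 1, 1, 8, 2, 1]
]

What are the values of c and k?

c = 1, k = 1

Rows 2 and 3 each multiply to 720, so every row has product 720.
Row 5: 3×4×12×5×1×1 = 720, so the missing entry is 720 ÷ 720 = 1.
Row 1: 1×5×1×9×8×2 = 720, so the missing entry is 720 ÷ 720 = 1.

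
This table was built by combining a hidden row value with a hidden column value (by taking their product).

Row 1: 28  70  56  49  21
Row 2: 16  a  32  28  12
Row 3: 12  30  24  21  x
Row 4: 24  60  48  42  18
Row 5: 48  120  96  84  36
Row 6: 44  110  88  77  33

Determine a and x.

Each row is a constant multiple of every other row — this is a multiplication table with the headers hidden.
Row 2 is 32/56 = 4/7 times row 1, so its entry in column 2 is 70 × 4/7 = 40.
Row 3 is 24/56 = 3/7 times row 1, so its entry in column 5 is 21 × 3/7 = 9.

a = 40, x = 9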